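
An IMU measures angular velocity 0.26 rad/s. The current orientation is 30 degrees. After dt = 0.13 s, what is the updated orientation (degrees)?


delta_theta = w * dt = 0.26 * 0.13 = 0.0338 rad
= 1.9366 deg
theta_new = 30 + 1.9366 = 31.9366 deg


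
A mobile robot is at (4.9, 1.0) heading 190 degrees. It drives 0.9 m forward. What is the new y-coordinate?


y_new = y0 + d*sin(theta)
= 1.0 + 0.9*sin(190)
= 1.0 + -0.1563
= 0.8437


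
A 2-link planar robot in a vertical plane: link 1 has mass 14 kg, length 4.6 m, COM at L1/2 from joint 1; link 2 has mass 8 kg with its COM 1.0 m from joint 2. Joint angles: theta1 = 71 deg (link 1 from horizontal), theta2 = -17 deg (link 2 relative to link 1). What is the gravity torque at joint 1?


Horizontal distance from joint 1 to link-1 COM:
  x_c1 = (L1/2)*cos(t1) = 2.3 * 0.3256 = 0.7488 m
Horizontal distance from joint 1 to link-2 COM:
  x_c2 = L1*cos(t1) + Lc2*cos(t1+t2)
       = 4.6*0.3256 + 1.0*0.5878 = 2.0854 m
tau1 = m1*g*x_c1 + m2*g*x_c2
     = 14*9.81*0.7488 + 8*9.81*2.0854
     = 102.8411 + 163.6621
     = 266.5032 Nm


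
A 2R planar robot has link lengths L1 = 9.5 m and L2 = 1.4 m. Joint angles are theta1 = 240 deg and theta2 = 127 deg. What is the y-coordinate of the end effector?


Convert angles to radians: theta1 = 4.1888, theta2 = 2.2166
y = L1*sin(theta1) + L2*sin(theta1+theta2)
y = -8.2272 + 0.1706
y = -8.0566


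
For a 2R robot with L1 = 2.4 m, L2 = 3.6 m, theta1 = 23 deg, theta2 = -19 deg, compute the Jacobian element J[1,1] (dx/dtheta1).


J[1,1] = -L1*sin(t1) - L2*sin(t1+t2)
= -2.4*sin(23) - 3.6*sin(4)
= -1.1889


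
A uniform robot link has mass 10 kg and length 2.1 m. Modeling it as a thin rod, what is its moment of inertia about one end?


I = (1/3) * m * L^2
= (1/3) * 10 * 2.1^2
= 0.333333 * 10 * 4.41
= 14.7 kg*m^2


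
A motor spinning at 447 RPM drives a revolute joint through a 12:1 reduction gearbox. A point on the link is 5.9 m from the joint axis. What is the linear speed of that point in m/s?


omega_motor = 447 * 2*pi/60 = 46.8097 rad/s
omega_joint = omega_motor / 12 = 3.9008 rad/s
v = omega_joint * r = 3.9008 * 5.9
= 23.0148 m/s


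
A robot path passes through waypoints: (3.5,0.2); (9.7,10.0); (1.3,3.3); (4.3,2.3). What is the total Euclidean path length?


Segment lengths:
  seg1 = sqrt((6.2)^2 + (9.8)^2) = 11.5966
  seg2 = sqrt((-8.4)^2 + (-6.7)^2) = 10.7448
  seg3 = sqrt((3.0)^2 + (-1.0)^2) = 3.1623
Total = 25.5036


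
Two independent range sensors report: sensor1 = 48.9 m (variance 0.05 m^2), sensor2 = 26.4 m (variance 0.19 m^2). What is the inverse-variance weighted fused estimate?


w1 = (1/var1) / (1/var1 + 1/var2)
   = 20.0 / (20.0 + 5.2632) = 0.7917
w2 = 1 - w1 = 0.2083
fused = w1*s1 + w2*s2 = 38.7125 + 5.5
= 44.2125 m


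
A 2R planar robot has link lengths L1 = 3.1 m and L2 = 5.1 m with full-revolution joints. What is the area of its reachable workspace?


r_max = L1 + L2 = 8.2 m
r_min = |L1 - L2| = 2.0 m
Area = pi*(r_max^2 - r_min^2)
= pi*(67.24 - 4.0)
= pi * 63.24
= 198.6743 m^2


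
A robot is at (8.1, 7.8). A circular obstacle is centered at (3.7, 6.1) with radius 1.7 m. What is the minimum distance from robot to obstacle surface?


center_dist = sqrt((8.1-3.7)^2 + (7.8-6.1)^2)
= sqrt(19.36 + 2.89)
= 4.717
min_dist = center_dist - radius = 4.717 - 1.7 = 3.017 m


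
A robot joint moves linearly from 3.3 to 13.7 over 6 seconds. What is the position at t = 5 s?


s = t/T = 5/6 = 0.8333
p(t) = p0 + (pf-p0)*s
= 3.3 + (13.7 - 3.3) * 0.8333
= 11.9667


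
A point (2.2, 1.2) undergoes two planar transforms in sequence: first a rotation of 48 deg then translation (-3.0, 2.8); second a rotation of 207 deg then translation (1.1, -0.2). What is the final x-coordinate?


After transform 1:
x1 = cos(48)*2.2 - sin(48)*1.2 + -3.0 = -2.4197
y1 = sin(48)*2.2 + cos(48)*1.2 + 2.8 = 5.2379
After transform 2:
x2 = cos(207)*-2.4197 - sin(207)*5.2379 + 1.1
= 5.6339


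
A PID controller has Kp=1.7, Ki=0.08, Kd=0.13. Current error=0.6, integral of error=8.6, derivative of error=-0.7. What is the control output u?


u = Kp*e + Ki*int(e) + Kd*de/dt
= 1.7*0.6 + 0.08*8.6 + 0.13*(-0.7)
= 1.02 + 0.688 + -0.091
= 1.617


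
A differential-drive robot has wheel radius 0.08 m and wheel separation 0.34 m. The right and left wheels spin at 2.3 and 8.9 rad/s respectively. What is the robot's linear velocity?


vR = r*wR = 0.08*2.3 = 0.184 m/s
vL = r*wL = 0.08*8.9 = 0.712 m/s
v = (vR+vL)/2 = 0.448 m/s
omega = (vR-vL)/L = -1.5529 rad/s
linear velocity = 0.448 m/s


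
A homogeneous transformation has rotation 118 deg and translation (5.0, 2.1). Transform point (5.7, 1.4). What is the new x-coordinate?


x' = cos(theta)*px - sin(theta)*py + tx
= -0.4695*5.7 - 0.8829*1.4 + 5.0
= 1.0879


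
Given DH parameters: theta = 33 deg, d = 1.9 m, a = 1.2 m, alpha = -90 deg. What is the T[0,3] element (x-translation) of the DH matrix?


T[0,3] = a * cos(theta)
= 1.2 * cos(33 deg)
= 1.2 * 0.8387
= 1.0064


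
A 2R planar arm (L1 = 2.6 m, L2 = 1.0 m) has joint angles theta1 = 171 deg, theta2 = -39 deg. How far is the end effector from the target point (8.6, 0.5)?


End effector via forward kinematics:
x = L1*cos(t1) + L2*cos(t1+t2) = -3.2371
y = L1*sin(t1) + L2*sin(t1+t2) = 1.1499
Distance to target:
d = sqrt((8.6 - -3.2371)^2 + (0.5 - 1.1499)^2)
= sqrt(140.1174 + 0.4223)
= 11.8549 m


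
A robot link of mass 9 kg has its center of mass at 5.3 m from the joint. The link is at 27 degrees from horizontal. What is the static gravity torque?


tau = m*g*L*cos(angle)
= 9 * 9.81 * 5.3 * cos(27 deg)
= 9 * 9.81 * 5.3 * 0.891
= 416.9349 Nm


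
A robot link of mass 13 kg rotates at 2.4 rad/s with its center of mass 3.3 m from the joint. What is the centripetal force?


F = m * omega^2 * r
= 13 * 2.4^2 * 3.3
= 13 * 5.76 * 3.3
= 247.104 N


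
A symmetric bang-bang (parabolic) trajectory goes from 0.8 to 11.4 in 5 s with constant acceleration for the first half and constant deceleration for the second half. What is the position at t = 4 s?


Symmetric rest-to-rest: each phase covers (pf-p0)/2 in time T/2. 0.5*a*(T/2)^2 = (pf-p0)/2 => a = 4*(pf-p0)/T^2
a = 4*(11.4-0.8)/5^2 = 1.696
t = 4 is in the deceleration phase (t > T/2).
p = pf - 0.5*a*(T-t)^2 = 11.4 - 0.5*1.696*1^2
= 10.552


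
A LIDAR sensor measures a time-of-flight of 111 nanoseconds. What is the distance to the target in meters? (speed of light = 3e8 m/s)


tof = 111 ns = 1.11e-07 s
dist = c * tof / 2
= 3e8 * 1.11e-07 / 2
= 16.65 m


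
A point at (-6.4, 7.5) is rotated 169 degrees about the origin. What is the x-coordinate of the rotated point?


x' = x*cos(theta) - y*sin(theta)
cos(169 deg) = -0.9816, sin(169 deg) = 0.1908
x' = -6.4 * -0.9816 - 7.5 * 0.1908
= 6.2824 - 1.4311
= 4.8513


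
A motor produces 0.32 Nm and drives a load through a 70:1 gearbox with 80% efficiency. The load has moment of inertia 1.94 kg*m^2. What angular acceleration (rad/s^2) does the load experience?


tau_out = tau_motor * N * eta
= 0.32 * 70 * 0.8 = 17.92 Nm
alpha = tau_out / I = 17.92 / 1.94
= 9.2371 rad/s^2


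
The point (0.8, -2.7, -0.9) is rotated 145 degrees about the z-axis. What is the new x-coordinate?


Rotation about z-axis: x' = x*cos(theta) - y*sin(theta)
= 0.8 * -0.8192 - -2.7 * 0.5736
= 0.8933


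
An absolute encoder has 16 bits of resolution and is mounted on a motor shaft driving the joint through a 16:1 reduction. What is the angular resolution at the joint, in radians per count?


counts = 2^16 = 65536
effective counts at joint = 65536 * 16 = 1048576
resolution = 2*pi / 1048576
= 5.9921e-06 rad/count


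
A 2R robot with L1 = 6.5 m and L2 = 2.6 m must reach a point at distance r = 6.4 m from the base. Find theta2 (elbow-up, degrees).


cos(theta2) = (r^2 - L1^2 - L2^2) / (2*L1*L2)
cos(theta2) = (40.96 - 42.25 - 6.76) / 33.8
cos(theta2) = -0.238166
theta2 = 103.7783 degrees


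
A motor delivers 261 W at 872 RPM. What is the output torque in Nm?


omega = 872 * 2*pi/60 = 91.3156 rad/s
tau = P / omega = 261 / 91.3156
= 2.8582 Nm


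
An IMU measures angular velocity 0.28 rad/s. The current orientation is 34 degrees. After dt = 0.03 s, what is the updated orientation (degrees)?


delta_theta = w * dt = 0.28 * 0.03 = 0.0084 rad
= 0.4813 deg
theta_new = 34 + 0.4813 = 34.4813 deg


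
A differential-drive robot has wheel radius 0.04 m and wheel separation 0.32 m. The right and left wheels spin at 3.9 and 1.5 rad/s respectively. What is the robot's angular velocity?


vR = r*wR = 0.04*3.9 = 0.156 m/s
vL = r*wL = 0.04*1.5 = 0.06 m/s
v = (vR+vL)/2 = 0.108 m/s
omega = (vR-vL)/L = 0.3 rad/s
angular velocity = 0.3 rad/s


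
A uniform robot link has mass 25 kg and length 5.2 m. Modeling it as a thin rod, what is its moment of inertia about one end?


I = (1/3) * m * L^2
= (1/3) * 25 * 5.2^2
= 0.333333 * 25 * 27.04
= 225.3333 kg*m^2


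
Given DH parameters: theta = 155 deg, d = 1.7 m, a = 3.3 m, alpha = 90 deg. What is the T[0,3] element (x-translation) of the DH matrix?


T[0,3] = a * cos(theta)
= 3.3 * cos(155 deg)
= 3.3 * -0.9063
= -2.9908


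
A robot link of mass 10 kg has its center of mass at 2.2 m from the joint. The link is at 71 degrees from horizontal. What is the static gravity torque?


tau = m*g*L*cos(angle)
= 10 * 9.81 * 2.2 * cos(71 deg)
= 10 * 9.81 * 2.2 * 0.3256
= 70.2641 Nm


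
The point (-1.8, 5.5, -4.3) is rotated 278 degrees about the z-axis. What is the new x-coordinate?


Rotation about z-axis: x' = x*cos(theta) - y*sin(theta)
= -1.8 * 0.1392 - 5.5 * -0.9903
= 5.196


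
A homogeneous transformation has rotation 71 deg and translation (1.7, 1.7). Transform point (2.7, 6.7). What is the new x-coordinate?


x' = cos(theta)*px - sin(theta)*py + tx
= 0.3256*2.7 - 0.9455*6.7 + 1.7
= -3.7559


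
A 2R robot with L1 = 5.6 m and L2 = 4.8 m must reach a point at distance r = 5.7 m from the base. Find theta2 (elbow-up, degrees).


cos(theta2) = (r^2 - L1^2 - L2^2) / (2*L1*L2)
cos(theta2) = (32.49 - 31.36 - 23.04) / 53.76
cos(theta2) = -0.407552
theta2 = 114.0512 degrees


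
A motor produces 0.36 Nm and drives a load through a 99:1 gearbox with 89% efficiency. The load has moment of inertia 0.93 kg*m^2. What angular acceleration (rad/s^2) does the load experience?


tau_out = tau_motor * N * eta
= 0.36 * 99 * 0.89 = 31.7196 Nm
alpha = tau_out / I = 31.7196 / 0.93
= 34.1071 rad/s^2


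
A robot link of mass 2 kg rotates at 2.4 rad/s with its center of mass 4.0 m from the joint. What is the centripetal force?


F = m * omega^2 * r
= 2 * 2.4^2 * 4.0
= 2 * 5.76 * 4.0
= 46.08 N


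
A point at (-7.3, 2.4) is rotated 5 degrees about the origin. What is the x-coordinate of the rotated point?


x' = x*cos(theta) - y*sin(theta)
cos(5 deg) = 0.9962, sin(5 deg) = 0.0872
x' = -7.3 * 0.9962 - 2.4 * 0.0872
= -7.2722 - 0.2092
= -7.4814


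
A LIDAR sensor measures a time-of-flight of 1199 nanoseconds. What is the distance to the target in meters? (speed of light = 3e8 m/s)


tof = 1199 ns = 1.199e-06 s
dist = c * tof / 2
= 3e8 * 1.199e-06 / 2
= 179.85 m


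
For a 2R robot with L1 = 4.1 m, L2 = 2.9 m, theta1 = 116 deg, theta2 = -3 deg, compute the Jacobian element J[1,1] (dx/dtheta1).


J[1,1] = -L1*sin(t1) - L2*sin(t1+t2)
= -4.1*sin(116) - 2.9*sin(113)
= -6.3545


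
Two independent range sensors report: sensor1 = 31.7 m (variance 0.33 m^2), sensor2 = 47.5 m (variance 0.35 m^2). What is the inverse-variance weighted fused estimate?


w1 = (1/var1) / (1/var1 + 1/var2)
   = 3.0303 / (3.0303 + 2.8571) = 0.5147
w2 = 1 - w1 = 0.4853
fused = w1*s1 + w2*s2 = 16.3162 + 23.0515
= 39.3676 m


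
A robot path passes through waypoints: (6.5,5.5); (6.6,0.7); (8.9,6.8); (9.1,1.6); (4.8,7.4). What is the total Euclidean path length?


Segment lengths:
  seg1 = sqrt((0.1)^2 + (-4.8)^2) = 4.801
  seg2 = sqrt((2.3)^2 + (6.1)^2) = 6.5192
  seg3 = sqrt((0.2)^2 + (-5.2)^2) = 5.2038
  seg4 = sqrt((-4.3)^2 + (5.8)^2) = 7.2201
Total = 23.7442


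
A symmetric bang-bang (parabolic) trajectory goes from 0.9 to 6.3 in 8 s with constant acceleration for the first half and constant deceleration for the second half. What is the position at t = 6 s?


Symmetric rest-to-rest: each phase covers (pf-p0)/2 in time T/2. 0.5*a*(T/2)^2 = (pf-p0)/2 => a = 4*(pf-p0)/T^2
a = 4*(6.3-0.9)/8^2 = 0.3375
t = 6 is in the deceleration phase (t > T/2).
p = pf - 0.5*a*(T-t)^2 = 6.3 - 0.5*0.3375*2^2
= 5.625


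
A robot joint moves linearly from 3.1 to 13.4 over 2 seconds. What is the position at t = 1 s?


s = t/T = 1/2 = 0.5
p(t) = p0 + (pf-p0)*s
= 3.1 + (13.4 - 3.1) * 0.5
= 8.25


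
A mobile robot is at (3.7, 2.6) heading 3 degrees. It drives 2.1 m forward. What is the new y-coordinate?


y_new = y0 + d*sin(theta)
= 2.6 + 2.1*sin(3)
= 2.6 + 0.1099
= 2.7099


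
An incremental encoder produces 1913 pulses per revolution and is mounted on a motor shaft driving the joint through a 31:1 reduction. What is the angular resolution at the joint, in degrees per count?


counts per rev = 1913
effective counts at joint = 1913 * 31 = 59303
resolution = 360 / 59303
= 0.0061 deg/count


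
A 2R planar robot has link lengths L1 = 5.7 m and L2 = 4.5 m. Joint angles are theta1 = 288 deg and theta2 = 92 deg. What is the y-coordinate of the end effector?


Convert angles to radians: theta1 = 5.0265, theta2 = 1.6057
y = L1*sin(theta1) + L2*sin(theta1+theta2)
y = -5.421 + 1.5391
y = -3.8819


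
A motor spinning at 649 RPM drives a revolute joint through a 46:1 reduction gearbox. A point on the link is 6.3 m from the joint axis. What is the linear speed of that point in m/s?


omega_motor = 649 * 2*pi/60 = 67.9631 rad/s
omega_joint = omega_motor / 46 = 1.4775 rad/s
v = omega_joint * r = 1.4775 * 6.3
= 9.308 m/s


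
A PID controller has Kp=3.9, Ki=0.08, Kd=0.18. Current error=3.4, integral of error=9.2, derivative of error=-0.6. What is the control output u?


u = Kp*e + Ki*int(e) + Kd*de/dt
= 3.9*3.4 + 0.08*9.2 + 0.18*(-0.6)
= 13.26 + 0.736 + -0.108
= 13.888


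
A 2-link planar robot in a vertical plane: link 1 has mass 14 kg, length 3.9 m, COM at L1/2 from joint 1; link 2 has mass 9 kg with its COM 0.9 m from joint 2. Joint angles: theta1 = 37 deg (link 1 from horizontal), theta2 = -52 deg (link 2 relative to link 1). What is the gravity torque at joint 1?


Horizontal distance from joint 1 to link-1 COM:
  x_c1 = (L1/2)*cos(t1) = 1.95 * 0.7986 = 1.5573 m
Horizontal distance from joint 1 to link-2 COM:
  x_c2 = L1*cos(t1) + Lc2*cos(t1+t2)
       = 3.9*0.7986 + 0.9*0.9659 = 3.984 m
tau1 = m1*g*x_c1 + m2*g*x_c2
     = 14*9.81*1.5573 + 9*9.81*3.984
     = 213.885 + 351.7484
     = 565.6334 Nm


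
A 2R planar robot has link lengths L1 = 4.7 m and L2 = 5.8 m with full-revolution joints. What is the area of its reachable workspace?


r_max = L1 + L2 = 10.5 m
r_min = |L1 - L2| = 1.1 m
Area = pi*(r_max^2 - r_min^2)
= pi*(110.25 - 1.21)
= pi * 109.04
= 342.5593 m^2


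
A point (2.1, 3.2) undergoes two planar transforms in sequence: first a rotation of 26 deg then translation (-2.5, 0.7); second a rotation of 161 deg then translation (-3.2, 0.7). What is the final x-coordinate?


After transform 1:
x1 = cos(26)*2.1 - sin(26)*3.2 + -2.5 = -2.0153
y1 = sin(26)*2.1 + cos(26)*3.2 + 0.7 = 4.4967
After transform 2:
x2 = cos(161)*-2.0153 - sin(161)*4.4967 + -3.2
= -2.7585


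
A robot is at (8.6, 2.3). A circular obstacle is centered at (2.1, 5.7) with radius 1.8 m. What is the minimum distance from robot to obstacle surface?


center_dist = sqrt((8.6-2.1)^2 + (2.3-5.7)^2)
= sqrt(42.25 + 11.56)
= 7.3355
min_dist = center_dist - radius = 7.3355 - 1.8 = 5.5355 m


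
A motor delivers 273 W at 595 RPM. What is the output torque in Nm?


omega = 595 * 2*pi/60 = 62.3083 rad/s
tau = P / omega = 273 / 62.3083
= 4.3814 Nm


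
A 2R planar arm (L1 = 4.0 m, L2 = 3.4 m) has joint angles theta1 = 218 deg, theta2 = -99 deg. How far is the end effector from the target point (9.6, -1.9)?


End effector via forward kinematics:
x = L1*cos(t1) + L2*cos(t1+t2) = -4.8004
y = L1*sin(t1) + L2*sin(t1+t2) = 0.5111
Distance to target:
d = sqrt((9.6 - -4.8004)^2 + (-1.9 - 0.5111)^2)
= sqrt(207.3714 + 5.8132)
= 14.6008 m


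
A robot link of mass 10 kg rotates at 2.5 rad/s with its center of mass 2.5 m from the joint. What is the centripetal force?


F = m * omega^2 * r
= 10 * 2.5^2 * 2.5
= 10 * 6.25 * 2.5
= 156.25 N


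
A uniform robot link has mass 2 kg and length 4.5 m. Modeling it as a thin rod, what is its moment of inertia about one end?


I = (1/3) * m * L^2
= (1/3) * 2 * 4.5^2
= 0.333333 * 2 * 20.25
= 13.5 kg*m^2


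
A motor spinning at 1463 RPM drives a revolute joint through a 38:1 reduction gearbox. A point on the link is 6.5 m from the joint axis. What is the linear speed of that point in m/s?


omega_motor = 1463 * 2*pi/60 = 153.205 rad/s
omega_joint = omega_motor / 38 = 4.0317 rad/s
v = omega_joint * r = 4.0317 * 6.5
= 26.2061 m/s


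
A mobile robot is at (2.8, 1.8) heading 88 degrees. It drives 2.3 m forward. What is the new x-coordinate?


x_new = x0 + d*cos(theta)
= 2.8 + 2.3*cos(88)
= 2.8 + 0.0803
= 2.8803


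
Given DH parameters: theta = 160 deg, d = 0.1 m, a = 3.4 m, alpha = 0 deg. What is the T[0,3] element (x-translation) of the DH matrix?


T[0,3] = a * cos(theta)
= 3.4 * cos(160 deg)
= 3.4 * -0.9397
= -3.195


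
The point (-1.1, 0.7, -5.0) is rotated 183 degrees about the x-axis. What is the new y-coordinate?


Rotation about x-axis: y' = y*cos(theta) - z*sin(theta)
= 0.7 * -0.9986 - -5.0 * -0.0523
= -0.9607


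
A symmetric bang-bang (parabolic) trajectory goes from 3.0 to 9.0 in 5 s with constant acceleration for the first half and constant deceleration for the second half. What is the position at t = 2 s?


Symmetric rest-to-rest: each phase covers (pf-p0)/2 in time T/2. 0.5*a*(T/2)^2 = (pf-p0)/2 => a = 4*(pf-p0)/T^2
a = 4*(9.0-3.0)/5^2 = 0.96
t = 2 is in the acceleration phase (t <= T/2).
p = p0 + 0.5*a*t^2 = 3.0 + 0.5*0.96*2^2
= 4.92


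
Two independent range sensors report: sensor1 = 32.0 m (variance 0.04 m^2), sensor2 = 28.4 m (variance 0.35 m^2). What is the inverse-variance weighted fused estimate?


w1 = (1/var1) / (1/var1 + 1/var2)
   = 25.0 / (25.0 + 2.8571) = 0.8974
w2 = 1 - w1 = 0.1026
fused = w1*s1 + w2*s2 = 28.7179 + 2.9128
= 31.6308 m


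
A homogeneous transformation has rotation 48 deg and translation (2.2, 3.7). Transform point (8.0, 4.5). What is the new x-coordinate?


x' = cos(theta)*px - sin(theta)*py + tx
= 0.6691*8.0 - 0.7431*4.5 + 2.2
= 4.2089


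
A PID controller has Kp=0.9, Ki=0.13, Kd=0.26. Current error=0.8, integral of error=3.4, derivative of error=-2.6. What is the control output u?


u = Kp*e + Ki*int(e) + Kd*de/dt
= 0.9*0.8 + 0.13*3.4 + 0.26*(-2.6)
= 0.72 + 0.442 + -0.676
= 0.486


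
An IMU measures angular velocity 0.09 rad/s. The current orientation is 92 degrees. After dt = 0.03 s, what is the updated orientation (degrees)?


delta_theta = w * dt = 0.09 * 0.03 = 0.0027 rad
= 0.1547 deg
theta_new = 92 + 0.1547 = 92.1547 deg


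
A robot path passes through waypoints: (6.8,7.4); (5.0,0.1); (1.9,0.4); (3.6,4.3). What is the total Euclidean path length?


Segment lengths:
  seg1 = sqrt((-1.8)^2 + (-7.3)^2) = 7.5186
  seg2 = sqrt((-3.1)^2 + (0.3)^2) = 3.1145
  seg3 = sqrt((1.7)^2 + (3.9)^2) = 4.2544
Total = 14.8875


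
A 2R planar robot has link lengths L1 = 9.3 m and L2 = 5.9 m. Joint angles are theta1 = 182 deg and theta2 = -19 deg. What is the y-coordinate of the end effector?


Convert angles to radians: theta1 = 3.1765, theta2 = -0.3316
y = L1*sin(theta1) + L2*sin(theta1+theta2)
y = -0.3246 + 1.725
y = 1.4004


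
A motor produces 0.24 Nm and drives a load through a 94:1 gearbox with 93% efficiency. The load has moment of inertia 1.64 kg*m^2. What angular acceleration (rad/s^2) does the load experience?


tau_out = tau_motor * N * eta
= 0.24 * 94 * 0.93 = 20.9808 Nm
alpha = tau_out / I = 20.9808 / 1.64
= 12.7932 rad/s^2


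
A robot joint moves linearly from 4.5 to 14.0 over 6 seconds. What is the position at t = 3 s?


s = t/T = 3/6 = 0.5
p(t) = p0 + (pf-p0)*s
= 4.5 + (14.0 - 4.5) * 0.5
= 9.25


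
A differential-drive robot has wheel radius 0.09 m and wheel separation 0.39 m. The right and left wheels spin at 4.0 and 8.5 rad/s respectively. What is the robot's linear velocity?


vR = r*wR = 0.09*4.0 = 0.36 m/s
vL = r*wL = 0.09*8.5 = 0.765 m/s
v = (vR+vL)/2 = 0.5625 m/s
omega = (vR-vL)/L = -1.0385 rad/s
linear velocity = 0.5625 m/s


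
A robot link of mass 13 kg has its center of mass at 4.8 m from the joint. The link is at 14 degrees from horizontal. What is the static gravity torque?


tau = m*g*L*cos(angle)
= 13 * 9.81 * 4.8 * cos(14 deg)
= 13 * 9.81 * 4.8 * 0.9703
= 593.9607 Nm


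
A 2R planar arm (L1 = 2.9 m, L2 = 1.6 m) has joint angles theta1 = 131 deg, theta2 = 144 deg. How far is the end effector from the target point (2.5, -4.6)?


End effector via forward kinematics:
x = L1*cos(t1) + L2*cos(t1+t2) = -1.7631
y = L1*sin(t1) + L2*sin(t1+t2) = 0.5947
Distance to target:
d = sqrt((2.5 - -1.7631)^2 + (-4.6 - 0.5947)^2)
= sqrt(18.1742 + 26.9854)
= 6.7201 m


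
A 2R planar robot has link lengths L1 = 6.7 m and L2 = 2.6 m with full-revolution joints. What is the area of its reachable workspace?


r_max = L1 + L2 = 9.3 m
r_min = |L1 - L2| = 4.1 m
Area = pi*(r_max^2 - r_min^2)
= pi*(86.49 - 16.81)
= pi * 69.68
= 218.9062 m^2


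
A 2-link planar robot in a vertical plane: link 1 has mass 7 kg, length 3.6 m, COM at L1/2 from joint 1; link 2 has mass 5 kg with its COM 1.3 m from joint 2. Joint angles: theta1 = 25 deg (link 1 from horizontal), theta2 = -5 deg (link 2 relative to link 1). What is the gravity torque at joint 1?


Horizontal distance from joint 1 to link-1 COM:
  x_c1 = (L1/2)*cos(t1) = 1.8 * 0.9063 = 1.6314 m
Horizontal distance from joint 1 to link-2 COM:
  x_c2 = L1*cos(t1) + Lc2*cos(t1+t2)
       = 3.6*0.9063 + 1.3*0.9397 = 4.4843 m
tau1 = m1*g*x_c1 + m2*g*x_c2
     = 7*9.81*1.6314 + 5*9.81*4.4843
     = 112.0251 + 219.9553
     = 331.9804 Nm


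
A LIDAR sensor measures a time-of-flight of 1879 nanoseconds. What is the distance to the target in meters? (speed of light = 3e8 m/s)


tof = 1879 ns = 1.879e-06 s
dist = c * tof / 2
= 3e8 * 1.879e-06 / 2
= 281.85 m


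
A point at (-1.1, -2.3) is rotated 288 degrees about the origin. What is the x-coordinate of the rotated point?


x' = x*cos(theta) - y*sin(theta)
cos(288 deg) = 0.309, sin(288 deg) = -0.9511
x' = -1.1 * 0.309 - -2.3 * -0.9511
= -0.3399 - 2.1874
= -2.5273


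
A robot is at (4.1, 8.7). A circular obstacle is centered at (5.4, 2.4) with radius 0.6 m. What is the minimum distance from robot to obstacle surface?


center_dist = sqrt((4.1-5.4)^2 + (8.7-2.4)^2)
= sqrt(1.69 + 39.69)
= 6.4327
min_dist = center_dist - radius = 6.4327 - 0.6 = 5.8327 m


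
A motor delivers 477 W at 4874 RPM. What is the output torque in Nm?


omega = 4874 * 2*pi/60 = 510.4041 rad/s
tau = P / omega = 477 / 510.4041
= 0.9346 Nm


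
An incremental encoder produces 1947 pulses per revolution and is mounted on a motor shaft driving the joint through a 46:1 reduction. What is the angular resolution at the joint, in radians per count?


counts per rev = 1947
effective counts at joint = 1947 * 46 = 89562
resolution = 2*pi / 89562
= 7.0155e-05 rad/count


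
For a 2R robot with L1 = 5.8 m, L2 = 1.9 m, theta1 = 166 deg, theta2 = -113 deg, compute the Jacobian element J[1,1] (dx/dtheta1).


J[1,1] = -L1*sin(t1) - L2*sin(t1+t2)
= -5.8*sin(166) - 1.9*sin(53)
= -2.9206


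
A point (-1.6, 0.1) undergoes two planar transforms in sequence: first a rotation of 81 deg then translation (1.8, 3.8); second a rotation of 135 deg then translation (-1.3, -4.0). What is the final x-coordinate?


After transform 1:
x1 = cos(81)*-1.6 - sin(81)*0.1 + 1.8 = 1.4509
y1 = sin(81)*-1.6 + cos(81)*0.1 + 3.8 = 2.2353
After transform 2:
x2 = cos(135)*1.4509 - sin(135)*2.2353 + -1.3
= -3.9066


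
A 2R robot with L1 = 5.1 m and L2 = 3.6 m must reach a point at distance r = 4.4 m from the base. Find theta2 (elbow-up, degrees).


cos(theta2) = (r^2 - L1^2 - L2^2) / (2*L1*L2)
cos(theta2) = (19.36 - 26.01 - 12.96) / 36.72
cos(theta2) = -0.534041
theta2 = 122.2789 degrees


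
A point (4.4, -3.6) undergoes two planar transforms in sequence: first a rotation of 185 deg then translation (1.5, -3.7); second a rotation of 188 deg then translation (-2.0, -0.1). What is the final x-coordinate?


After transform 1:
x1 = cos(185)*4.4 - sin(185)*-3.6 + 1.5 = -3.197
y1 = sin(185)*4.4 + cos(185)*-3.6 + -3.7 = -0.4972
After transform 2:
x2 = cos(188)*-3.197 - sin(188)*-0.4972 + -2.0
= 1.0967


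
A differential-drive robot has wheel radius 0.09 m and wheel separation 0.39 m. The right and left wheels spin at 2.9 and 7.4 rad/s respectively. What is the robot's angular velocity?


vR = r*wR = 0.09*2.9 = 0.261 m/s
vL = r*wL = 0.09*7.4 = 0.666 m/s
v = (vR+vL)/2 = 0.4635 m/s
omega = (vR-vL)/L = -1.0385 rad/s
angular velocity = -1.0385 rad/s


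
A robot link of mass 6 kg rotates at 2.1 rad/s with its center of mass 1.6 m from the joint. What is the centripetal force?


F = m * omega^2 * r
= 6 * 2.1^2 * 1.6
= 6 * 4.41 * 1.6
= 42.336 N


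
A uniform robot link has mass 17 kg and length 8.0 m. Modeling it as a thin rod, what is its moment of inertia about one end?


I = (1/3) * m * L^2
= (1/3) * 17 * 8.0^2
= 0.333333 * 17 * 64.0
= 362.6667 kg*m^2


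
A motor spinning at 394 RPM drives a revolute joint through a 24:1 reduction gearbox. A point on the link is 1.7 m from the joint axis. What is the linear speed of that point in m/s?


omega_motor = 394 * 2*pi/60 = 41.2596 rad/s
omega_joint = omega_motor / 24 = 1.7191 rad/s
v = omega_joint * r = 1.7191 * 1.7
= 2.9226 m/s


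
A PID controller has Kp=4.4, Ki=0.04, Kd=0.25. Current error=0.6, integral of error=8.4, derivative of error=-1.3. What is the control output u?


u = Kp*e + Ki*int(e) + Kd*de/dt
= 4.4*0.6 + 0.04*8.4 + 0.25*(-1.3)
= 2.64 + 0.336 + -0.325
= 2.651


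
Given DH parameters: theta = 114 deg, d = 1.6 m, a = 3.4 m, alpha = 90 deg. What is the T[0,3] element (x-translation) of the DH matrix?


T[0,3] = a * cos(theta)
= 3.4 * cos(114 deg)
= 3.4 * -0.4067
= -1.3829


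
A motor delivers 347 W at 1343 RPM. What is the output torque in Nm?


omega = 1343 * 2*pi/60 = 140.6386 rad/s
tau = P / omega = 347 / 140.6386
= 2.4673 Nm


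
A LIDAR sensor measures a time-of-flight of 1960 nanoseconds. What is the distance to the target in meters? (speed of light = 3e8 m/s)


tof = 1960 ns = 1.96e-06 s
dist = c * tof / 2
= 3e8 * 1.96e-06 / 2
= 294.0 m


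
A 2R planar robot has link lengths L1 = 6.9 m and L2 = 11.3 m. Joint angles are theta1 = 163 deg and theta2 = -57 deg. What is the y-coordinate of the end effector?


Convert angles to radians: theta1 = 2.8449, theta2 = -0.9948
y = L1*sin(theta1) + L2*sin(theta1+theta2)
y = 2.0174 + 10.8623
y = 12.8796


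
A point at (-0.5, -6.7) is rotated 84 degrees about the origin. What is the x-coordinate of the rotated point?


x' = x*cos(theta) - y*sin(theta)
cos(84 deg) = 0.1045, sin(84 deg) = 0.9945
x' = -0.5 * 0.1045 - -6.7 * 0.9945
= -0.0523 - -6.6633
= 6.611


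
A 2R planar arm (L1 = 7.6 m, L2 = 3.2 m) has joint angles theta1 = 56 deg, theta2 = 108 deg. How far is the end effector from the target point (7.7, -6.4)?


End effector via forward kinematics:
x = L1*cos(t1) + L2*cos(t1+t2) = 1.1738
y = L1*sin(t1) + L2*sin(t1+t2) = 7.1827
Distance to target:
d = sqrt((7.7 - 1.1738)^2 + (-6.4 - 7.1827)^2)
= sqrt(42.5909 + 184.4904)
= 15.0692 m


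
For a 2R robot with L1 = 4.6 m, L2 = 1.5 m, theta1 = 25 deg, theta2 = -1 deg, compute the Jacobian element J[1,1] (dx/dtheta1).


J[1,1] = -L1*sin(t1) - L2*sin(t1+t2)
= -4.6*sin(25) - 1.5*sin(24)
= -2.5541


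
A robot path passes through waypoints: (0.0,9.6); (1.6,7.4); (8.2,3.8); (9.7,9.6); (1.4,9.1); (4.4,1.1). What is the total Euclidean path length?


Segment lengths:
  seg1 = sqrt((1.6)^2 + (-2.2)^2) = 2.7203
  seg2 = sqrt((6.6)^2 + (-3.6)^2) = 7.518
  seg3 = sqrt((1.5)^2 + (5.8)^2) = 5.9908
  seg4 = sqrt((-8.3)^2 + (-0.5)^2) = 8.315
  seg5 = sqrt((3.0)^2 + (-8.0)^2) = 8.544
Total = 33.0881


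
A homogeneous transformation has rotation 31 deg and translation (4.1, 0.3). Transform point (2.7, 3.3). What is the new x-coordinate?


x' = cos(theta)*px - sin(theta)*py + tx
= 0.8572*2.7 - 0.515*3.3 + 4.1
= 4.7147


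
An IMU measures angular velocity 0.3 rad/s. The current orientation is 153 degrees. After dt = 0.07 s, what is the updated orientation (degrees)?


delta_theta = w * dt = 0.3 * 0.07 = 0.021 rad
= 1.2032 deg
theta_new = 153 + 1.2032 = 154.2032 deg


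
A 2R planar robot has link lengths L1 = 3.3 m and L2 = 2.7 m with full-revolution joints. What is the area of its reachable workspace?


r_max = L1 + L2 = 6.0 m
r_min = |L1 - L2| = 0.6 m
Area = pi*(r_max^2 - r_min^2)
= pi*(36.0 - 0.36)
= pi * 35.64
= 111.9664 m^2


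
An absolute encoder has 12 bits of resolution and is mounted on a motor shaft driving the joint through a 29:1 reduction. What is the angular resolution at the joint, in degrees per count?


counts = 2^12 = 4096
effective counts at joint = 4096 * 29 = 118784
resolution = 360 / 118784
= 0.003 deg/count


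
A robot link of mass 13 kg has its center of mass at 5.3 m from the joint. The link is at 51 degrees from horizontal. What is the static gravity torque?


tau = m*g*L*cos(angle)
= 13 * 9.81 * 5.3 * cos(51 deg)
= 13 * 9.81 * 5.3 * 0.6293
= 425.3633 Nm


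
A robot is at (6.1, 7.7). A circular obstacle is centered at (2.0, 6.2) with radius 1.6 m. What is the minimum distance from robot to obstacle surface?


center_dist = sqrt((6.1-2.0)^2 + (7.7-6.2)^2)
= sqrt(16.81 + 2.25)
= 4.3658
min_dist = center_dist - radius = 4.3658 - 1.6 = 2.7658 m


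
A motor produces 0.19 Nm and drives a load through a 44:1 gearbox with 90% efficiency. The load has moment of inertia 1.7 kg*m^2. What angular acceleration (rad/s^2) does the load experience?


tau_out = tau_motor * N * eta
= 0.19 * 44 * 0.9 = 7.524 Nm
alpha = tau_out / I = 7.524 / 1.7
= 4.4259 rad/s^2


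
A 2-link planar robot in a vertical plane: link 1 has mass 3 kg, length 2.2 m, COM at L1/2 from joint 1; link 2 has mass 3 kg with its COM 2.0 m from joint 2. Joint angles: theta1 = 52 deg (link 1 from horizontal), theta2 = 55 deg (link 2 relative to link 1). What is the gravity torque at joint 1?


Horizontal distance from joint 1 to link-1 COM:
  x_c1 = (L1/2)*cos(t1) = 1.1 * 0.6157 = 0.6772 m
Horizontal distance from joint 1 to link-2 COM:
  x_c2 = L1*cos(t1) + Lc2*cos(t1+t2)
       = 2.2*0.6157 + 2.0*-0.2924 = 0.7697 m
tau1 = m1*g*x_c1 + m2*g*x_c2
     = 3*9.81*0.6772 + 3*9.81*0.7697
     = 19.9308 + 22.6526
     = 42.5834 Nm


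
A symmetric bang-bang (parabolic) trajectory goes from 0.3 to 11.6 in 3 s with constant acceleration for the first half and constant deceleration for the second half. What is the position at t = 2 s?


Symmetric rest-to-rest: each phase covers (pf-p0)/2 in time T/2. 0.5*a*(T/2)^2 = (pf-p0)/2 => a = 4*(pf-p0)/T^2
a = 4*(11.6-0.3)/3^2 = 5.0222
t = 2 is in the deceleration phase (t > T/2).
p = pf - 0.5*a*(T-t)^2 = 11.6 - 0.5*5.0222*1^2
= 9.0889


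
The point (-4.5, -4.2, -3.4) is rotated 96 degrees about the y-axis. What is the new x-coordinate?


Rotation about y-axis: x' = x*cos(theta) + z*sin(theta)
= -4.5 * -0.1045 + -3.4 * 0.9945
= -2.911


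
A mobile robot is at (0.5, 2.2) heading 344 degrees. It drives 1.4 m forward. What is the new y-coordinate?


y_new = y0 + d*sin(theta)
= 2.2 + 1.4*sin(344)
= 2.2 + -0.3859
= 1.8141


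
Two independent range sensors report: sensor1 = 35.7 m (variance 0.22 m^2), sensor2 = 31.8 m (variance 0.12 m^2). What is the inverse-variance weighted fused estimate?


w1 = (1/var1) / (1/var1 + 1/var2)
   = 4.5455 / (4.5455 + 8.3333) = 0.3529
w2 = 1 - w1 = 0.6471
fused = w1*s1 + w2*s2 = 12.6 + 20.5765
= 33.1765 m


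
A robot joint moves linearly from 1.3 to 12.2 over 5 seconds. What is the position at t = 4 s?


s = t/T = 4/5 = 0.8
p(t) = p0 + (pf-p0)*s
= 1.3 + (12.2 - 1.3) * 0.8
= 10.02


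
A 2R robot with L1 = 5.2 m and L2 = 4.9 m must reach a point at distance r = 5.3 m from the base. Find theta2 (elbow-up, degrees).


cos(theta2) = (r^2 - L1^2 - L2^2) / (2*L1*L2)
cos(theta2) = (28.09 - 27.04 - 24.01) / 50.96
cos(theta2) = -0.450549
theta2 = 116.7789 degrees


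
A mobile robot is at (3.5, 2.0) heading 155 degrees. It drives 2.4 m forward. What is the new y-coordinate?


y_new = y0 + d*sin(theta)
= 2.0 + 2.4*sin(155)
= 2.0 + 1.0143
= 3.0143


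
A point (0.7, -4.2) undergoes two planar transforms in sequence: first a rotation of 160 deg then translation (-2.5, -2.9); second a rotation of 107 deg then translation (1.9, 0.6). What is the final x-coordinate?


After transform 1:
x1 = cos(160)*0.7 - sin(160)*-4.2 + -2.5 = -1.7213
y1 = sin(160)*0.7 + cos(160)*-4.2 + -2.9 = 1.2861
After transform 2:
x2 = cos(107)*-1.7213 - sin(107)*1.2861 + 1.9
= 1.1733


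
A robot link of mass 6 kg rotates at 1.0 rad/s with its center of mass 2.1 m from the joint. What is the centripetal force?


F = m * omega^2 * r
= 6 * 1.0^2 * 2.1
= 6 * 1.0 * 2.1
= 12.6 N


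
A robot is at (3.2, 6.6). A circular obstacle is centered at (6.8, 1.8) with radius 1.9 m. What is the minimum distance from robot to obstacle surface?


center_dist = sqrt((3.2-6.8)^2 + (6.6-1.8)^2)
= sqrt(12.96 + 23.04)
= 6.0
min_dist = center_dist - radius = 6.0 - 1.9 = 4.1 m


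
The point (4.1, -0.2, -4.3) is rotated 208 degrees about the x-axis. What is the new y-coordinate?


Rotation about x-axis: y' = y*cos(theta) - z*sin(theta)
= -0.2 * -0.8829 - -4.3 * -0.4695
= -1.8421


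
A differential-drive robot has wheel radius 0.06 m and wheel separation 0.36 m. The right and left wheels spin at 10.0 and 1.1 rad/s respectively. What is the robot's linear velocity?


vR = r*wR = 0.06*10.0 = 0.6 m/s
vL = r*wL = 0.06*1.1 = 0.066 m/s
v = (vR+vL)/2 = 0.333 m/s
omega = (vR-vL)/L = 1.4833 rad/s
linear velocity = 0.333 m/s


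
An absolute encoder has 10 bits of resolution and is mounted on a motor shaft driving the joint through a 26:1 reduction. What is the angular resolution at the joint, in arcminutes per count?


counts = 2^10 = 1024
effective counts at joint = 1024 * 26 = 26624
resolution = 360*60 / 26624
= 0.8113 arcmin/count


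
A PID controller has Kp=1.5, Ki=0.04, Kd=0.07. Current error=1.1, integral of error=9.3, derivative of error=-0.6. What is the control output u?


u = Kp*e + Ki*int(e) + Kd*de/dt
= 1.5*1.1 + 0.04*9.3 + 0.07*(-0.6)
= 1.65 + 0.372 + -0.042
= 1.98


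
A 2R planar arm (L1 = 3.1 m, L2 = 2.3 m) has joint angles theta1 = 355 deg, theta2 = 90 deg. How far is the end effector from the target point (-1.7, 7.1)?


End effector via forward kinematics:
x = L1*cos(t1) + L2*cos(t1+t2) = 3.2887
y = L1*sin(t1) + L2*sin(t1+t2) = 2.0211
Distance to target:
d = sqrt((-1.7 - 3.2887)^2 + (7.1 - 2.0211)^2)
= sqrt(24.8867 + 25.7956)
= 7.1192 m


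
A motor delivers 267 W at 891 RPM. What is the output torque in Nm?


omega = 891 * 2*pi/60 = 93.3053 rad/s
tau = P / omega = 267 / 93.3053
= 2.8616 Nm


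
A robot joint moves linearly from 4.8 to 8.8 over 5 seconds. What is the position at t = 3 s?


s = t/T = 3/5 = 0.6
p(t) = p0 + (pf-p0)*s
= 4.8 + (8.8 - 4.8) * 0.6
= 7.2


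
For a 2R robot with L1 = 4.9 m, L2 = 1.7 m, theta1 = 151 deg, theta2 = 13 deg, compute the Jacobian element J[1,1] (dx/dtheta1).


J[1,1] = -L1*sin(t1) - L2*sin(t1+t2)
= -4.9*sin(151) - 1.7*sin(164)
= -2.8442


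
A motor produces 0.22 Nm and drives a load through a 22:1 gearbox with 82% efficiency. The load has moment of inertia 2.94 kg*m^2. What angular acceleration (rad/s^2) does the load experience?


tau_out = tau_motor * N * eta
= 0.22 * 22 * 0.82 = 3.9688 Nm
alpha = tau_out / I = 3.9688 / 2.94
= 1.3499 rad/s^2


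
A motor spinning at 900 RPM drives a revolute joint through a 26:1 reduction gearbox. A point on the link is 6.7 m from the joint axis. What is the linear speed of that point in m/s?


omega_motor = 900 * 2*pi/60 = 94.2478 rad/s
omega_joint = omega_motor / 26 = 3.6249 rad/s
v = omega_joint * r = 3.6249 * 6.7
= 24.2869 m/s


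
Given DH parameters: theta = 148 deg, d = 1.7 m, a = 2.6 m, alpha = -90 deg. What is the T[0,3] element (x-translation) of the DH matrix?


T[0,3] = a * cos(theta)
= 2.6 * cos(148 deg)
= 2.6 * -0.848
= -2.2049


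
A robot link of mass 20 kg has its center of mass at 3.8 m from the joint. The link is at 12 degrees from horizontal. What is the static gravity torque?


tau = m*g*L*cos(angle)
= 20 * 9.81 * 3.8 * cos(12 deg)
= 20 * 9.81 * 3.8 * 0.9781
= 729.2677 Nm


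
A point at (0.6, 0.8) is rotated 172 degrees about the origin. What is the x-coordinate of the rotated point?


x' = x*cos(theta) - y*sin(theta)
cos(172 deg) = -0.9903, sin(172 deg) = 0.1392
x' = 0.6 * -0.9903 - 0.8 * 0.1392
= -0.5942 - 0.1113
= -0.7055


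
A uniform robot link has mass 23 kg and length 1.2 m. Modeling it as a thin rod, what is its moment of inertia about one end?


I = (1/3) * m * L^2
= (1/3) * 23 * 1.2^2
= 0.333333 * 23 * 1.44
= 11.04 kg*m^2


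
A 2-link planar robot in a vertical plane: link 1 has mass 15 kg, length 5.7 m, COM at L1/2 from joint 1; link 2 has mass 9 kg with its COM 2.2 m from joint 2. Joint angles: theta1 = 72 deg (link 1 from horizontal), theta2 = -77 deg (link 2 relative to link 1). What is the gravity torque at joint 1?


Horizontal distance from joint 1 to link-1 COM:
  x_c1 = (L1/2)*cos(t1) = 2.85 * 0.309 = 0.8807 m
Horizontal distance from joint 1 to link-2 COM:
  x_c2 = L1*cos(t1) + Lc2*cos(t1+t2)
       = 5.7*0.309 + 2.2*0.9962 = 3.953 m
tau1 = m1*g*x_c1 + m2*g*x_c2
     = 15*9.81*0.8807 + 9*9.81*3.953
     = 129.5948 + 349.0126
     = 478.6074 Nm


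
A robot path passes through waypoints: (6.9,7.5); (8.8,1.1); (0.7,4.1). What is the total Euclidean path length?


Segment lengths:
  seg1 = sqrt((1.9)^2 + (-6.4)^2) = 6.6761
  seg2 = sqrt((-8.1)^2 + (3.0)^2) = 8.6377
Total = 15.3138


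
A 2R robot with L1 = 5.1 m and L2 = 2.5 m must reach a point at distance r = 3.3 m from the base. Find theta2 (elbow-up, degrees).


cos(theta2) = (r^2 - L1^2 - L2^2) / (2*L1*L2)
cos(theta2) = (10.89 - 26.01 - 6.25) / 25.5
cos(theta2) = -0.838039
theta2 = 146.9336 degrees


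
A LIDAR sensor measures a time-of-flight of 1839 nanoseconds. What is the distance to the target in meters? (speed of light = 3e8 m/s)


tof = 1839 ns = 1.839e-06 s
dist = c * tof / 2
= 3e8 * 1.839e-06 / 2
= 275.85 m


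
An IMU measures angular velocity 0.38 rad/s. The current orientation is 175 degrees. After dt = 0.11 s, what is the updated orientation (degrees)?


delta_theta = w * dt = 0.38 * 0.11 = 0.0418 rad
= 2.395 deg
theta_new = 175 + 2.395 = 177.395 deg


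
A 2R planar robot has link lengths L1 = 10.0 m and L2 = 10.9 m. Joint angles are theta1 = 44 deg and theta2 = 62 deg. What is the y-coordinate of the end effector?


Convert angles to radians: theta1 = 0.7679, theta2 = 1.0821
y = L1*sin(theta1) + L2*sin(theta1+theta2)
y = 6.9466 + 10.4778
y = 17.4243


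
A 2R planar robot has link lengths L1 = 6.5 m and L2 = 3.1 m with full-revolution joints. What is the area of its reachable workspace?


r_max = L1 + L2 = 9.6 m
r_min = |L1 - L2| = 3.4 m
Area = pi*(r_max^2 - r_min^2)
= pi*(92.16 - 11.56)
= pi * 80.6
= 253.2124 m^2


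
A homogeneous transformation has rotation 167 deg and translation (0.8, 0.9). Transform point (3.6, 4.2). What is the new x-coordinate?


x' = cos(theta)*px - sin(theta)*py + tx
= -0.9744*3.6 - 0.225*4.2 + 0.8
= -3.6525
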